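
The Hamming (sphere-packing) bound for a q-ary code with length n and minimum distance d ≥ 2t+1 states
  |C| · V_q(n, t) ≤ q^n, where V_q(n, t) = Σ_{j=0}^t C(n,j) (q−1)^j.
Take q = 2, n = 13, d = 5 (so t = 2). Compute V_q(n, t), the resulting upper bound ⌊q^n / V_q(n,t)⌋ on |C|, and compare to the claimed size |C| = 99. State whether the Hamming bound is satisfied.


V_q(n, t) = 92, q^n = 8192, Hamming bound = 89, |C| = 99 > bound (violated).

Step 1: Compute V_q(n, t) = Σ_{j=0}^2 C(n, j) (q−1)^j.
  j = 0: C(13,0)·(1)^0 = 1·1 = 1.
  j = 1: C(13,1)·(1)^1 = 13·1 = 13.
  j = 2: C(13,2)·(1)^2 = 78·1 = 78.
  V_q(n, t) = 1 + 13 + 78 = 92.
Step 2: q^n = 2^13 = 8192.
Step 3: Hamming bound ⌊q^n / V_q(n,t)⌋ = ⌊8192/92⌋ = 89.
Step 4: Compare |C| = 99 to 89: violated.
The claimed |C| lies above the Hamming bound, so no 2-ary code of length 13 with d ≥ 5 can have 99 codewords.


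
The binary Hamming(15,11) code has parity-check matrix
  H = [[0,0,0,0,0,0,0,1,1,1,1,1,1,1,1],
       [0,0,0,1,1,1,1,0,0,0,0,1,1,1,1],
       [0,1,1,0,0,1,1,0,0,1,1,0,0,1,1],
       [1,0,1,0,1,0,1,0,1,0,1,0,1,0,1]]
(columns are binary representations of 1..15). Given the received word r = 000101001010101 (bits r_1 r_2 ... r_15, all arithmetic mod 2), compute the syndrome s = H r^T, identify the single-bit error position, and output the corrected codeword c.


s = (0, 0, 1, 0)^T, error position = 2, corrected codeword c = 010101001010101

Compute s = H r^T mod 2 one row at a time:
  s_1 = 0 + 1 + 0 + 1 + 0 + 1 + 0 + 1 = 4 ≡ 0 (mod 2).
  s_2 = 1 + 0 + 1 + 0 + 0 + 1 + 0 + 1 = 4 ≡ 0 (mod 2).
  s_3 = 0 + 0 + 1 + 0 + 0 + 1 + 0 + 1 = 3 ≡ 1 (mod 2).
  s_4 = 0 + 0 + 0 + 0 + 1 + 1 + 1 + 1 = 4 ≡ 0 (mod 2).
s = (0, 0, 1, 0)^T — this equals column 2 of H (binary 0010), so error is at position 2.
Correct: flip bit 2 of r = 000101001010101 to get c = 010101001010101.


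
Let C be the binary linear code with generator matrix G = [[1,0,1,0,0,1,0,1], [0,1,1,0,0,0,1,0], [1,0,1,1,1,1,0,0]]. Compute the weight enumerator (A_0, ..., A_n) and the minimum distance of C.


Weight distribution: A_0 = 1, A_3 = 2, A_4 = 1, A_5 = 2, A_6 = 2. Minimum distance d = 3.

Enumerate all 2^3 = 8 messages m ∈ F_2^3.
For each, compute codeword c = mG in F_2^8, then tally its weight.
  m = 000 → c = 00000000, weight = 0.
  m = 100 → c = 10100101, weight = 4.
  m = 010 → c = 01100010, weight = 3.
  m = 110 → c = 11000111, weight = 5.
  m = 001 → c = 10111100, weight = 5.
  m = 101 → c = 00011001, weight = 3.
  m = 011 → c = 11011110, weight = 6.
  m = 111 → c = 01111011, weight = 6.
Tally weights:
  weight 0: 1 codewords.
  weight 3: 2 codewords.
  weight 4: 1 codewords.
  weight 5: 2 codewords.
  weight 6: 2 codewords.
Minimum distance d = smallest w > 0 with A_w > 0 = 3.
Sanity: Σ A_w = 8 = 2^3 = 8 ✓.


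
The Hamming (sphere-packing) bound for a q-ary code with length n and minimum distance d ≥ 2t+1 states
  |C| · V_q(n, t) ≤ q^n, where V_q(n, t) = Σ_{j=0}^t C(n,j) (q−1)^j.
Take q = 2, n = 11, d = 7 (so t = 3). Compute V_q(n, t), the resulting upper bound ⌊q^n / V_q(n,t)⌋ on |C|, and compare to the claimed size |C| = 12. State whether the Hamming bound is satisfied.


V_q(n, t) = 232, q^n = 2048, Hamming bound = 8, |C| = 12 > bound (violated).

Step 1: Compute V_q(n, t) = Σ_{j=0}^3 C(n, j) (q−1)^j.
  j = 0: C(11,0)·(1)^0 = 1·1 = 1.
  j = 1: C(11,1)·(1)^1 = 11·1 = 11.
  j = 2: C(11,2)·(1)^2 = 55·1 = 55.
  j = 3: C(11,3)·(1)^3 = 165·1 = 165.
  V_q(n, t) = 1 + 11 + 55 + 165 = 232.
Step 2: q^n = 2^11 = 2048.
Step 3: Hamming bound ⌊q^n / V_q(n,t)⌋ = ⌊2048/232⌋ = 8.
Step 4: Compare |C| = 12 to 8: violated.
The claimed |C| lies above the Hamming bound, so no 2-ary code of length 11 with d ≥ 7 can have 12 codewords.


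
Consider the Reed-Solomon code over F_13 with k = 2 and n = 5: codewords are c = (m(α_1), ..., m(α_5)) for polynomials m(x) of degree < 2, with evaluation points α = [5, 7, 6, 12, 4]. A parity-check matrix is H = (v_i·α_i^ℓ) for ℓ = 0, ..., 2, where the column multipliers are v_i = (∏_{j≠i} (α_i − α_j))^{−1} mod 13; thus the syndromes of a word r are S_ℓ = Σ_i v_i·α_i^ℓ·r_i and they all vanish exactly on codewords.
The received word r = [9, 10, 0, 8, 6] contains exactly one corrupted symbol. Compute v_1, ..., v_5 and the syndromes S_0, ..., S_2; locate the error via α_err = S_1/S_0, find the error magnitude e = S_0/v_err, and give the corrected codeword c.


S = (7, 9, 6), error at position 1, error magnitude e = 6, c = [3, 10, 0, 8, 6].

Step 1: column multipliers v_i = (∏_{j≠i}(α_i − α_j))^{−1} mod 13.
  i = 1 (α = 5): (5−7)(5−6)(5−12)(5−4) = (−2)·(−1)·(−7)·1 = −14 ≡ 12, so v_1 = 12^{−1} = 12 (mod 13).
  i = 2 (α = 7): (7−5)(7−6)(7−12)(7−4) = 2·1·(−5)·3 = −30 ≡ 9, so v_2 = 9^{−1} = 3 (mod 13).
  i = 3 (α = 6): (6−5)(6−7)(6−12)(6−4) = 1·(−1)·(−6)·2 = 12 ≡ 12, so v_3 = 12^{−1} = 12 (mod 13).
  i = 4 (α = 12): (12−5)(12−7)(12−6)(12−4) = 7·5·6·8 = 1680 ≡ 3, so v_4 = 3^{−1} = 9 (mod 13).
  i = 5 (α = 4): (4−5)(4−7)(4−6)(4−12) = (−1)·(−3)·(−2)·(−8) = 48 ≡ 9, so v_5 = 9^{−1} = 3 (mod 13).
  v = [12, 3, 12, 9, 3].
Step 2: syndromes of r = [9, 10, 0, 8, 6] (all sums mod 13).
  S_0 = Σ v_i r_i = 12·9 + 3·10 + 12·0 + 9·8 + 3·6 = 228 ≡ 7.
  S_1 = Σ v_i α_i r_i = 12·5·9 + 3·7·10 + 12·6·0 + 9·12·8 + 3·4·6 = 1686 ≡ 9.
  α_i^2 mod 13 = [12, 10, 10, 1, 3].
  S_2 = Σ v_i α_i^2 r_i = 12·12·9 + 3·10·10 + 12·10·0 + 9·1·8 + 3·3·6 = 1722 ≡ 6.
  S = (7, 9, 6) ≠ 0, so r is not a codeword (an error is present).
Step 3: locate the error. For a single error e at position i, S_ℓ = v_i·e·α_i^ℓ, so α_err = S_1/S_0.
  S_0^{−1} = 7^{−1} = 2 (mod 13), so α_err = 9·2 = 18 ≡ 5 = α_1. Error position i = 1.
  Consistency check: S_2/S_1 = 6·3 = 18 ≡ 5 = α_err ✓ (single-error assumption holds).
Step 4: error magnitude e = S_0/v_1 = S_0·∏_{j≠1}(α_1 − α_j) = 7·12 = 84 ≡ 6 (mod 13).
Step 5: correct position 1: c_1 = r_1 − e = 9 − 6 ≡ 3 (mod 13). Hence c = [3, 10, 0, 8, 6].
  Check: interpolating c through the α_i gives m(x) = 5 + 10·x (degree < 2) with m(α_i) = c_i for every i, so c is indeed a codeword.


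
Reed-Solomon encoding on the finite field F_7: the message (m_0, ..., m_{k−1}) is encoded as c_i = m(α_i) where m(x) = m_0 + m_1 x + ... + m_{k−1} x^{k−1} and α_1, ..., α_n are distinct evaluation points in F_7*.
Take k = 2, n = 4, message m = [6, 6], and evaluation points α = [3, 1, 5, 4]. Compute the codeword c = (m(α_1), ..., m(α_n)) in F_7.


c = [3, 5, 1, 2]

Message polynomial: m(x) = 6 + 6·x (mod 7).
For each evaluation point α_i, compute m(α_i) mod 7:
  α_1 = 3: Horner steps 6 → 3, so m(3) = 3.
  α_2 = 1: Horner steps 6 → 5, so m(1) = 5.
  α_3 = 5: Horner steps 6 → 1, so m(5) = 1.
  α_4 = 4: Horner steps 6 → 2, so m(4) = 2.
Codeword c = [3, 5, 1, 2] ∈ F_7^4.


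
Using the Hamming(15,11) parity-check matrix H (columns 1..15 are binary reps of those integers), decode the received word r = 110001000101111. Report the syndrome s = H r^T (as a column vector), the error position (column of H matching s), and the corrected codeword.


s = (1, 1, 1, 1)^T, error position = 15, corrected codeword c = 110001000101110

Compute s = H r^T mod 2 one row at a time:
  s_1 = 0 + 0 + 1 + 0 + 1 + 1 + 1 + 1 = 5 ≡ 1 (mod 2).
  s_2 = 0 + 0 + 1 + 0 + 1 + 1 + 1 + 1 = 5 ≡ 1 (mod 2).
  s_3 = 1 + 0 + 1 + 0 + 1 + 0 + 1 + 1 = 5 ≡ 1 (mod 2).
  s_4 = 1 + 0 + 0 + 0 + 0 + 0 + 1 + 1 = 3 ≡ 1 (mod 2).
s = (1, 1, 1, 1)^T — this equals column 15 of H (binary 1111), so error is at position 15.
Correct: flip bit 15 of r = 110001000101111 to get c = 110001000101110.


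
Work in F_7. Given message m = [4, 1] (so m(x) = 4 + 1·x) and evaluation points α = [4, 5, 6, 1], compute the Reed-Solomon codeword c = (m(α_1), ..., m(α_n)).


c = [1, 2, 3, 5]

Message polynomial: m(x) = 4 + 1·x (mod 7).
For each evaluation point α_i, compute m(α_i) mod 7:
  α_1 = 4: Horner steps 1 → 1, so m(4) = 1.
  α_2 = 5: Horner steps 1 → 2, so m(5) = 2.
  α_3 = 6: Horner steps 1 → 3, so m(6) = 3.
  α_4 = 1: Horner steps 1 → 5, so m(1) = 5.
Codeword c = [1, 2, 3, 5] ∈ F_7^4.


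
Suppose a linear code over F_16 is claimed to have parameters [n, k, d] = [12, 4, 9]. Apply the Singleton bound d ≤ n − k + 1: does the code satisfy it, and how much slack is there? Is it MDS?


Singleton RHS = n − k + 1 = 9, slack = 0, bound satisfied, MDS.

Singleton bound: d ≤ n − k + 1.
Here n = 12, k = 4, so n − k + 1 = 9.
Given d = 9, check d ≤ 9: YES.
Slack = (n − k + 1) − d = 0.
The code is MDS (slack = 0).
Description: the claimed parameters are [12, 4, 9]_16; such a code would be MDS (meets Singleton bound).


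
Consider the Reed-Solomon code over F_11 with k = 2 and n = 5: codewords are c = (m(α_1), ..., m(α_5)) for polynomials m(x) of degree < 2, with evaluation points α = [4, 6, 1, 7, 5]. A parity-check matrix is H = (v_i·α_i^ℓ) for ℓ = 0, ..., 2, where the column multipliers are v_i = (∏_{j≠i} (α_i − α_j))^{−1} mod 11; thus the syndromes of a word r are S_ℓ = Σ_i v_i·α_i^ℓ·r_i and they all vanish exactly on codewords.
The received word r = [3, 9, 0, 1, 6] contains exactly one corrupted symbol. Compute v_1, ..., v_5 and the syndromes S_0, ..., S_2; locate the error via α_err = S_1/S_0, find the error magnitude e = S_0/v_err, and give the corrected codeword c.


S = (9, 9, 9), error at position 3, error magnitude e = 6, c = [3, 9, 5, 1, 6].

Step 1: column multipliers v_i = (∏_{j≠i}(α_i − α_j))^{−1} mod 11.
  i = 1 (α = 4): (4−6)(4−1)(4−7)(4−5) = (−2)·3·(−3)·(−1) = −18 ≡ 4, so v_1 = 4^{−1} = 3 (mod 11).
  i = 2 (α = 6): (6−4)(6−1)(6−7)(6−5) = 2·5·(−1)·1 = −10 ≡ 1, so v_2 = 1^{−1} = 1 (mod 11).
  i = 3 (α = 1): (1−4)(1−6)(1−7)(1−5) = (−3)·(−5)·(−6)·(−4) = 360 ≡ 8, so v_3 = 8^{−1} = 7 (mod 11).
  i = 4 (α = 7): (7−4)(7−6)(7−1)(7−5) = 3·1·6·2 = 36 ≡ 3, so v_4 = 3^{−1} = 4 (mod 11).
  i = 5 (α = 5): (5−4)(5−6)(5−1)(5−7) = 1·(−1)·4·(−2) = 8 ≡ 8, so v_5 = 8^{−1} = 7 (mod 11).
  v = [3, 1, 7, 4, 7].
Step 2: syndromes of r = [3, 9, 0, 1, 6] (all sums mod 11).
  S_0 = Σ v_i r_i = 3·3 + 1·9 + 7·0 + 4·1 + 7·6 = 64 ≡ 9.
  S_1 = Σ v_i α_i r_i = 3·4·3 + 1·6·9 + 7·1·0 + 4·7·1 + 7·5·6 = 328 ≡ 9.
  α_i^2 mod 11 = [5, 3, 1, 5, 3].
  S_2 = Σ v_i α_i^2 r_i = 3·5·3 + 1·3·9 + 7·1·0 + 4·5·1 + 7·3·6 = 218 ≡ 9.
  S = (9, 9, 9) ≠ 0, so r is not a codeword (an error is present).
Step 3: locate the error. For a single error e at position i, S_ℓ = v_i·e·α_i^ℓ, so α_err = S_1/S_0.
  S_0^{−1} = 9^{−1} = 5 (mod 11), so α_err = 9·5 = 45 ≡ 1 = α_3. Error position i = 3.
  Consistency check: S_2/S_1 = 9·5 = 45 ≡ 1 = α_err ✓ (single-error assumption holds).
Step 4: error magnitude e = S_0/v_3 = S_0·∏_{j≠3}(α_3 − α_j) = 9·8 = 72 ≡ 6 (mod 11).
Step 5: correct position 3: c_3 = r_3 − e = 0 − 6 ≡ 5 (mod 11). Hence c = [3, 9, 5, 1, 6].
  Check: interpolating c through the α_i gives m(x) = 2 + 3·x (degree < 2) with m(α_i) = c_i for every i, so c is indeed a codeword.


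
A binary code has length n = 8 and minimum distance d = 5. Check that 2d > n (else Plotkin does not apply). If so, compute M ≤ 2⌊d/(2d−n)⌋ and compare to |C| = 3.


Plotkin bound M ≤ 4; given |C| = 3 ≤ bound (satisfied).

Check applicability: 2d = 10, n = 8.
2d − n = 2 > 0, so Plotkin applies.
Compute d/(2d−n) = 5/2 ≈ 2.5000.
⌊d/(2d−n)⌋ = 2.
Plotkin bound: M ≤ 2·2 = 4.
Given |C| = 3, check: satisfied.
This |C| is below the Plotkin bound.


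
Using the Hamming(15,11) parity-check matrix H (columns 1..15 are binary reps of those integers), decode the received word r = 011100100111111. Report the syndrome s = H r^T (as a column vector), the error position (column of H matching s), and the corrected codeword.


s = (0, 0, 1, 1)^T, error position = 3, corrected codeword c = 010100100111111

Compute s = H r^T mod 2 one row at a time:
  s_1 = 0 + 0 + 1 + 1 + 1 + 1 + 1 + 1 = 6 ≡ 0 (mod 2).
  s_2 = 1 + 0 + 0 + 1 + 1 + 1 + 1 + 1 = 6 ≡ 0 (mod 2).
  s_3 = 1 + 1 + 0 + 1 + 1 + 1 + 1 + 1 = 7 ≡ 1 (mod 2).
  s_4 = 0 + 1 + 0 + 1 + 0 + 1 + 1 + 1 = 5 ≡ 1 (mod 2).
s = (0, 0, 1, 1)^T — this equals column 3 of H (binary 0011), so error is at position 3.
Correct: flip bit 3 of r = 011100100111111 to get c = 010100100111111.


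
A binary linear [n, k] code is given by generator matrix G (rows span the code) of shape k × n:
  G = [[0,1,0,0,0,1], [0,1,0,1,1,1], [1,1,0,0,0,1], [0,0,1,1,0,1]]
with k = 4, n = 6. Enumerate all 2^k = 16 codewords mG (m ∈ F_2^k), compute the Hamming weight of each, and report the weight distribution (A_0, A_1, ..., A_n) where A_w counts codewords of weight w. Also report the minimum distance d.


Weight distribution: A_0 = 1, A_1 = 1, A_2 = 2, A_3 = 6, A_4 = 5, A_5 = 1. Minimum distance d = 1.

Enumerate all 2^4 = 16 messages m ∈ F_2^4.
For each, compute codeword c = mG in F_2^6, then tally its weight.
  m = 0000 → c = 000000, weight = 0.
  m = 1000 → c = 010001, weight = 2.
  m = 0100 → c = 010111, weight = 4.
  m = 1100 → c = 000110, weight = 2.
  m = 0010 → c = 110001, weight = 3.
  m = 1010 → c = 100000, weight = 1.
  m = 0110 → c = 100110, weight = 3.
  m = 1110 → c = 110111, weight = 5.
  m = 0001 → c = 001101, weight = 3.
  m = 1001 → c = 011100, weight = 3.
  m = 0101 → c = 011010, weight = 3.
  m = 1101 → c = 001011, weight = 3.
  m = 0011 → c = 111100, weight = 4.
  m = 1011 → c = 101101, weight = 4.
  m = 0111 → c = 101011, weight = 4.
  m = 1111 → c = 111010, weight = 4.
Tally weights:
  weight 0: 1 codewords.
  weight 1: 1 codewords.
  weight 2: 2 codewords.
  weight 3: 6 codewords.
  weight 4: 5 codewords.
  weight 5: 1 codewords.
Minimum distance d = smallest w > 0 with A_w > 0 = 1.
Sanity: Σ A_w = 16 = 2^4 = 16 ✓.


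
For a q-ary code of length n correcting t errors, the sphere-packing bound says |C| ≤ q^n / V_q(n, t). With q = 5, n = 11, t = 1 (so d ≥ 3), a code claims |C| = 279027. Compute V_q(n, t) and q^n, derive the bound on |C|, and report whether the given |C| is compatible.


V_q(n, t) = 45, q^n = 48828125, Hamming bound = 1085069, |C| = 279027 ≤ bound (satisfied).

Step 1: Compute V_q(n, t) = Σ_{j=0}^1 C(n, j) (q−1)^j.
  j = 0: C(11,0)·(4)^0 = 1·1 = 1.
  j = 1: C(11,1)·(4)^1 = 11·4 = 44.
  V_q(n, t) = 1 + 44 = 45.
Step 2: q^n = 5^11 = 48828125.
Step 3: Hamming bound ⌊q^n / V_q(n,t)⌋ = ⌊48828125/45⌋ = 1085069.
Step 4: Compare |C| = 279027 to 1085069: satisfied.
The claimed |C| lies below the Hamming bound.


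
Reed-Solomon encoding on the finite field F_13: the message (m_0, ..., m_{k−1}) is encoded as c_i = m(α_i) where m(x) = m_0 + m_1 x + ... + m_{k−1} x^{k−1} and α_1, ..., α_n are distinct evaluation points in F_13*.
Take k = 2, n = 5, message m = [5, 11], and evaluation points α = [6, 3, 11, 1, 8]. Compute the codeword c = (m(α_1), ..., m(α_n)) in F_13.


c = [6, 12, 9, 3, 2]

Message polynomial: m(x) = 5 + 11·x (mod 13).
For each evaluation point α_i, compute m(α_i) mod 13:
  α_1 = 6: Horner steps 11 → 6, so m(6) = 6.
  α_2 = 3: Horner steps 11 → 12, so m(3) = 12.
  α_3 = 11: Horner steps 11 → 9, so m(11) = 9.
  α_4 = 1: Horner steps 11 → 3, so m(1) = 3.
  α_5 = 8: Horner steps 11 → 2, so m(8) = 2.
Codeword c = [6, 12, 9, 3, 2] ∈ F_13^5.


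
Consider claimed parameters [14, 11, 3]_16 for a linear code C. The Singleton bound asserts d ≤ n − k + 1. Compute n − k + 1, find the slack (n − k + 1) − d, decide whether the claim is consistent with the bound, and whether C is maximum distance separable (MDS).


Singleton RHS = n − k + 1 = 4, slack = 1, bound satisfied, not MDS.

Singleton bound: d ≤ n − k + 1.
Here n = 14, k = 11, so n − k + 1 = 4.
Given d = 3, check d ≤ 4: YES.
Slack = (n − k + 1) − d = 1.
The code is NOT MDS (slack = 1 > 0).
Description: the claimed parameters are [14, 11, 3]_16; such a code would be non-MDS.


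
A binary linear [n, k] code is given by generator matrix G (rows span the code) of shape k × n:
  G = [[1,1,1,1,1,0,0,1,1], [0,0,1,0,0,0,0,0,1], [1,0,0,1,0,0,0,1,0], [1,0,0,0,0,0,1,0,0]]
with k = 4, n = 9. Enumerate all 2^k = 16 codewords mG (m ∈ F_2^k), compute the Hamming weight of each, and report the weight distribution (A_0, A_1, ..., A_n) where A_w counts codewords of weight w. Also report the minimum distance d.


Weight distribution: A_0 = 1, A_2 = 3, A_3 = 2, A_4 = 3, A_5 = 4, A_6 = 1, A_7 = 2. Minimum distance d = 2.

Enumerate all 2^4 = 16 messages m ∈ F_2^4.
For each, compute codeword c = mG in F_2^9, then tally its weight.
  m = 0000 → c = 000000000, weight = 0.
  m = 1000 → c = 111110011, weight = 7.
  m = 0100 → c = 001000001, weight = 2.
  m = 1100 → c = 110110010, weight = 5.
  m = 0010 → c = 100100010, weight = 3.
  m = 1010 → c = 011010001, weight = 4.
  m = 0110 → c = 101100011, weight = 5.
  m = 1110 → c = 010010000, weight = 2.
  m = 0001 → c = 100000100, weight = 2.
  m = 1001 → c = 011110111, weight = 7.
  m = 0101 → c = 101000101, weight = 4.
  m = 1101 → c = 010110110, weight = 5.
  m = 0011 → c = 000100110, weight = 3.
  m = 1011 → c = 111010101, weight = 6.
  m = 0111 → c = 001100111, weight = 5.
  m = 1111 → c = 110010100, weight = 4.
Tally weights:
  weight 0: 1 codewords.
  weight 2: 3 codewords.
  weight 3: 2 codewords.
  weight 4: 3 codewords.
  weight 5: 4 codewords.
  weight 6: 1 codewords.
  weight 7: 2 codewords.
Minimum distance d = smallest w > 0 with A_w > 0 = 2.
Sanity: Σ A_w = 16 = 2^4 = 16 ✓.


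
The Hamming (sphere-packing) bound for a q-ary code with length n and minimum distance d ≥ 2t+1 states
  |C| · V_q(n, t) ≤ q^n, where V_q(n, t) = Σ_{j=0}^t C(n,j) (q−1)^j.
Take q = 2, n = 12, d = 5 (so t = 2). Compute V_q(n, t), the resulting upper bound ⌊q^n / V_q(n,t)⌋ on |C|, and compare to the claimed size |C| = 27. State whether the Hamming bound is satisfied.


V_q(n, t) = 79, q^n = 4096, Hamming bound = 51, |C| = 27 ≤ bound (satisfied).

Step 1: Compute V_q(n, t) = Σ_{j=0}^2 C(n, j) (q−1)^j.
  j = 0: C(12,0)·(1)^0 = 1·1 = 1.
  j = 1: C(12,1)·(1)^1 = 12·1 = 12.
  j = 2: C(12,2)·(1)^2 = 66·1 = 66.
  V_q(n, t) = 1 + 12 + 66 = 79.
Step 2: q^n = 2^12 = 4096.
Step 3: Hamming bound ⌊q^n / V_q(n,t)⌋ = ⌊4096/79⌋ = 51.
Step 4: Compare |C| = 27 to 51: satisfied.
The claimed |C| lies below the Hamming bound.


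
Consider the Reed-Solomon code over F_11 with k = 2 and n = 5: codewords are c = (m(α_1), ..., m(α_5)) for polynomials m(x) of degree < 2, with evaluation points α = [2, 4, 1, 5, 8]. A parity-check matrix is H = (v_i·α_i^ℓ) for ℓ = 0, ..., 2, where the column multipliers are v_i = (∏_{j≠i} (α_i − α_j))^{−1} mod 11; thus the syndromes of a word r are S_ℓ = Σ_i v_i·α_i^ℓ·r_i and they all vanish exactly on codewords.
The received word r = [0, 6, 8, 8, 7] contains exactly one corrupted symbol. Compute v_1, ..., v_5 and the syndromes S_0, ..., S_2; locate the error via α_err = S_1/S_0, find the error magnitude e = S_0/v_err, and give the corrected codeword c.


S = (4, 9, 1), error at position 4, error magnitude e = 10, c = [0, 6, 8, 9, 7].

Step 1: column multipliers v_i = (∏_{j≠i}(α_i − α_j))^{−1} mod 11.
  i = 1 (α = 2): (2−4)(2−1)(2−5)(2−8) = (−2)·1·(−3)·(−6) = −36 ≡ 8, so v_1 = 8^{−1} = 7 (mod 11).
  i = 2 (α = 4): (4−2)(4−1)(4−5)(4−8) = 2·3·(−1)·(−4) = 24 ≡ 2, so v_2 = 2^{−1} = 6 (mod 11).
  i = 3 (α = 1): (1−2)(1−4)(1−5)(1−8) = (−1)·(−3)·(−4)·(−7) = 84 ≡ 7, so v_3 = 7^{−1} = 8 (mod 11).
  i = 4 (α = 5): (5−2)(5−4)(5−1)(5−8) = 3·1·4·(−3) = −36 ≡ 8, so v_4 = 8^{−1} = 7 (mod 11).
  i = 5 (α = 8): (8−2)(8−4)(8−1)(8−5) = 6·4·7·3 = 504 ≡ 9, so v_5 = 9^{−1} = 5 (mod 11).
  v = [7, 6, 8, 7, 5].
Step 2: syndromes of r = [0, 6, 8, 8, 7] (all sums mod 11).
  S_0 = Σ v_i r_i = 7·0 + 6·6 + 8·8 + 7·8 + 5·7 = 191 ≡ 4.
  S_1 = Σ v_i α_i r_i = 7·2·0 + 6·4·6 + 8·1·8 + 7·5·8 + 5·8·7 = 768 ≡ 9.
  α_i^2 mod 11 = [4, 5, 1, 3, 9].
  S_2 = Σ v_i α_i^2 r_i = 7·4·0 + 6·5·6 + 8·1·8 + 7·3·8 + 5·9·7 = 727 ≡ 1.
  S = (4, 9, 1) ≠ 0, so r is not a codeword (an error is present).
Step 3: locate the error. For a single error e at position i, S_ℓ = v_i·e·α_i^ℓ, so α_err = S_1/S_0.
  S_0^{−1} = 4^{−1} = 3 (mod 11), so α_err = 9·3 = 27 ≡ 5 = α_4. Error position i = 4.
  Consistency check: S_2/S_1 = 1·5 = 5 ≡ 5 = α_err ✓ (single-error assumption holds).
Step 4: error magnitude e = S_0/v_4 = S_0·∏_{j≠4}(α_4 − α_j) = 4·8 = 32 ≡ 10 (mod 11).
Step 5: correct position 4: c_4 = r_4 − e = 8 − 10 ≡ 9 (mod 11). Hence c = [0, 6, 8, 9, 7].
  Check: interpolating c through the α_i gives m(x) = 5 + 3·x (degree < 2) with m(α_i) = c_i for every i, so c is indeed a codeword.


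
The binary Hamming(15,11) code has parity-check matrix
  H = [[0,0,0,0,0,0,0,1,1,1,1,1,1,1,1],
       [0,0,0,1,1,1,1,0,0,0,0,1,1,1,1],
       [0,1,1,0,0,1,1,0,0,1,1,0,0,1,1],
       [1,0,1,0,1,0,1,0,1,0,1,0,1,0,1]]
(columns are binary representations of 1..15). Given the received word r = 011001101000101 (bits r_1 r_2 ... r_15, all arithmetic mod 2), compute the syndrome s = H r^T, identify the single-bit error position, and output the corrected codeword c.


s = (1, 0, 1, 1)^T, error position = 11, corrected codeword c = 011001101010101

Compute s = H r^T mod 2 one row at a time:
  s_1 = 0 + 1 + 0 + 0 + 0 + 1 + 0 + 1 = 3 ≡ 1 (mod 2).
  s_2 = 0 + 0 + 1 + 1 + 0 + 1 + 0 + 1 = 4 ≡ 0 (mod 2).
  s_3 = 1 + 1 + 1 + 1 + 0 + 0 + 0 + 1 = 5 ≡ 1 (mod 2).
  s_4 = 0 + 1 + 0 + 1 + 1 + 0 + 1 + 1 = 5 ≡ 1 (mod 2).
s = (1, 0, 1, 1)^T — this equals column 11 of H (binary 1011), so error is at position 11.
Correct: flip bit 11 of r = 011001101000101 to get c = 011001101010101.


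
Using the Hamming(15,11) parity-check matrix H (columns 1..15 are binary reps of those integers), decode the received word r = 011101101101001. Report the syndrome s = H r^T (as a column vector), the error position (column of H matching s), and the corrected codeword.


s = (0, 1, 0, 0)^T, error position = 4, corrected codeword c = 011001101101001

Compute s = H r^T mod 2 one row at a time:
  s_1 = 0 + 1 + 1 + 0 + 1 + 0 + 0 + 1 = 4 ≡ 0 (mod 2).
  s_2 = 1 + 0 + 1 + 1 + 1 + 0 + 0 + 1 = 5 ≡ 1 (mod 2).
  s_3 = 1 + 1 + 1 + 1 + 1 + 0 + 0 + 1 = 6 ≡ 0 (mod 2).
  s_4 = 0 + 1 + 0 + 1 + 1 + 0 + 0 + 1 = 4 ≡ 0 (mod 2).
s = (0, 1, 0, 0)^T — this equals column 4 of H (binary 0100), so error is at position 4.
Correct: flip bit 4 of r = 011101101101001 to get c = 011001101101001.


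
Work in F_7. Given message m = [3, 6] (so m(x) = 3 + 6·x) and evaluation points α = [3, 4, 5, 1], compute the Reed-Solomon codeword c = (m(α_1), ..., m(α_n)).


c = [0, 6, 5, 2]

Message polynomial: m(x) = 3 + 6·x (mod 7).
For each evaluation point α_i, compute m(α_i) mod 7:
  α_1 = 3: Horner steps 6 → 0, so m(3) = 0.
  α_2 = 4: Horner steps 6 → 6, so m(4) = 6.
  α_3 = 5: Horner steps 6 → 5, so m(5) = 5.
  α_4 = 1: Horner steps 6 → 2, so m(1) = 2.
Codeword c = [0, 6, 5, 2] ∈ F_7^4.


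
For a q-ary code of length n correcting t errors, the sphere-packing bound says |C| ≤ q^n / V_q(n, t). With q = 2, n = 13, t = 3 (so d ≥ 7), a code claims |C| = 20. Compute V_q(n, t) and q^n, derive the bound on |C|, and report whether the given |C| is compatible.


V_q(n, t) = 378, q^n = 8192, Hamming bound = 21, |C| = 20 ≤ bound (satisfied).

Step 1: Compute V_q(n, t) = Σ_{j=0}^3 C(n, j) (q−1)^j.
  j = 0: C(13,0)·(1)^0 = 1·1 = 1.
  j = 1: C(13,1)·(1)^1 = 13·1 = 13.
  j = 2: C(13,2)·(1)^2 = 78·1 = 78.
  j = 3: C(13,3)·(1)^3 = 286·1 = 286.
  V_q(n, t) = 1 + 13 + 78 + 286 = 378.
Step 2: q^n = 2^13 = 8192.
Step 3: Hamming bound ⌊q^n / V_q(n,t)⌋ = ⌊8192/378⌋ = 21.
Step 4: Compare |C| = 20 to 21: satisfied.
The claimed |C| lies below the Hamming bound.


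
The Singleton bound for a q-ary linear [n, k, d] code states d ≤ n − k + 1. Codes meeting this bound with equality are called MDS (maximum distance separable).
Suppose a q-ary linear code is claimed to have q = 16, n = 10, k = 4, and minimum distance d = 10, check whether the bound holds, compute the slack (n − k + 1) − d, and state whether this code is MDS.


Singleton RHS = n − k + 1 = 7, slack = -3, bound violated (no such code; not MDS).

Singleton bound: d ≤ n − k + 1.
Here n = 10, k = 4, so n − k + 1 = 7.
Given d = 10, check d ≤ 7: NO.
Slack = (n − k + 1) − d = -3.
The slack is negative: d = 10 exceeds n − k + 1 = 7 by 3, so the Singleton bound is violated and no linear [10, 4, 10]_16 code can exist. In particular it is not MDS (MDS requires d = n − k + 1 exactly).
Description: the claimed parameters are [10, 4, 10]_16; such a code would be impossible (violates the Singleton bound).


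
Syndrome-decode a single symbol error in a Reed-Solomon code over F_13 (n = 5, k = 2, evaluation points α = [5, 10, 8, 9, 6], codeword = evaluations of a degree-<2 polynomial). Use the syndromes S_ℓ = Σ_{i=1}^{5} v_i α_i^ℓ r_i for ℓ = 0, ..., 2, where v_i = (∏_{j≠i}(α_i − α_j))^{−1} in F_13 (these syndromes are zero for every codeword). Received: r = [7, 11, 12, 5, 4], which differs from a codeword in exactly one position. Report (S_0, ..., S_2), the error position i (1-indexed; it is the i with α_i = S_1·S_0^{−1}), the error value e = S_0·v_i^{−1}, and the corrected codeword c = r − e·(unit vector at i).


S = (2, 12, 7), error at position 5, error magnitude e = 4, c = [7, 11, 12, 5, 0].

Step 1: column multipliers v_i = (∏_{j≠i}(α_i − α_j))^{−1} mod 13.
  i = 1 (α = 5): (5−10)(5−8)(5−9)(5−6) = (−5)·(−3)·(−4)·(−1) = 60 ≡ 8, so v_1 = 8^{−1} = 5 (mod 13).
  i = 2 (α = 10): (10−5)(10−8)(10−9)(10−6) = 5·2·1·4 = 40 ≡ 1, so v_2 = 1^{−1} = 1 (mod 13).
  i = 3 (α = 8): (8−5)(8−10)(8−9)(8−6) = 3·(−2)·(−1)·2 = 12 ≡ 12, so v_3 = 12^{−1} = 12 (mod 13).
  i = 4 (α = 9): (9−5)(9−10)(9−8)(9−6) = 4·(−1)·1·3 = −12 ≡ 1, so v_4 = 1^{−1} = 1 (mod 13).
  i = 5 (α = 6): (6−5)(6−10)(6−8)(6−9) = 1·(−4)·(−2)·(−3) = −24 ≡ 2, so v_5 = 2^{−1} = 7 (mod 13).
  v = [5, 1, 12, 1, 7].
Step 2: syndromes of r = [7, 11, 12, 5, 4] (all sums mod 13).
  S_0 = Σ v_i r_i = 5·7 + 1·11 + 12·12 + 1·5 + 7·4 = 223 ≡ 2.
  S_1 = Σ v_i α_i r_i = 5·5·7 + 1·10·11 + 12·8·12 + 1·9·5 + 7·6·4 = 1650 ≡ 12.
  α_i^2 mod 13 = [12, 9, 12, 3, 10].
  S_2 = Σ v_i α_i^2 r_i = 5·12·7 + 1·9·11 + 12·12·12 + 1·3·5 + 7·10·4 = 2542 ≡ 7.
  S = (2, 12, 7) ≠ 0, so r is not a codeword (an error is present).
Step 3: locate the error. For a single error e at position i, S_ℓ = v_i·e·α_i^ℓ, so α_err = S_1/S_0.
  S_0^{−1} = 2^{−1} = 7 (mod 13), so α_err = 12·7 = 84 ≡ 6 = α_5. Error position i = 5.
  Consistency check: S_2/S_1 = 7·12 = 84 ≡ 6 = α_err ✓ (single-error assumption holds).
Step 4: error magnitude e = S_0/v_5 = S_0·∏_{j≠5}(α_5 − α_j) = 2·2 = 4 ≡ 4 (mod 13).
Step 5: correct position 5: c_5 = r_5 − e = 4 − 4 ≡ 0 (mod 13). Hence c = [7, 11, 12, 5, 0].
  Check: interpolating c through the α_i gives m(x) = 3 + 6·x (degree < 2) with m(α_i) = c_i for every i, so c is indeed a codeword.


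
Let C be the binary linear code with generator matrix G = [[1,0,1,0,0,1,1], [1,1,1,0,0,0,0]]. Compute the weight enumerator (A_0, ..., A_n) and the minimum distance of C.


Weight distribution: A_0 = 1, A_3 = 2, A_4 = 1. Minimum distance d = 3.

Enumerate all 2^2 = 4 messages m ∈ F_2^2.
For each, compute codeword c = mG in F_2^7, then tally its weight.
  m = 00 → c = 0000000, weight = 0.
  m = 10 → c = 1010011, weight = 4.
  m = 01 → c = 1110000, weight = 3.
  m = 11 → c = 0100011, weight = 3.
Tally weights:
  weight 0: 1 codewords.
  weight 3: 2 codewords.
  weight 4: 1 codewords.
Minimum distance d = smallest w > 0 with A_w > 0 = 3.
Sanity: Σ A_w = 4 = 2^2 = 4 ✓.


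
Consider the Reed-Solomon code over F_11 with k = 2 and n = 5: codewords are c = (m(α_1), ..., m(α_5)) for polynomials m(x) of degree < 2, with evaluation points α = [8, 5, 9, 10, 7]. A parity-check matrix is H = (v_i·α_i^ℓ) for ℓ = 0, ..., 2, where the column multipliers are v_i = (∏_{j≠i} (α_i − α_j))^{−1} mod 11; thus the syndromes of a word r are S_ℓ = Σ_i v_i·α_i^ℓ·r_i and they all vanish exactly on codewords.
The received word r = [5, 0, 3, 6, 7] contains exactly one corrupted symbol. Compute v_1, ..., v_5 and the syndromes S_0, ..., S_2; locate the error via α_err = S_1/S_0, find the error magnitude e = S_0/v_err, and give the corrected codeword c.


S = (2, 9, 2), error at position 4, error magnitude e = 5, c = [5, 0, 3, 1, 7].

Step 1: column multipliers v_i = (∏_{j≠i}(α_i − α_j))^{−1} mod 11.
  i = 1 (α = 8): (8−5)(8−9)(8−10)(8−7) = 3·(−1)·(−2)·1 = 6 ≡ 6, so v_1 = 6^{−1} = 2 (mod 11).
  i = 2 (α = 5): (5−8)(5−9)(5−10)(5−7) = (−3)·(−4)·(−5)·(−2) = 120 ≡ 10, so v_2 = 10^{−1} = 10 (mod 11).
  i = 3 (α = 9): (9−8)(9−5)(9−10)(9−7) = 1·4·(−1)·2 = −8 ≡ 3, so v_3 = 3^{−1} = 4 (mod 11).
  i = 4 (α = 10): (10−8)(10−5)(10−9)(10−7) = 2·5·1·3 = 30 ≡ 8, so v_4 = 8^{−1} = 7 (mod 11).
  i = 5 (α = 7): (7−8)(7−5)(7−9)(7−10) = (−1)·2·(−2)·(−3) = −12 ≡ 10, so v_5 = 10^{−1} = 10 (mod 11).
  v = [2, 10, 4, 7, 10].
Step 2: syndromes of r = [5, 0, 3, 6, 7] (all sums mod 11).
  S_0 = Σ v_i r_i = 2·5 + 10·0 + 4·3 + 7·6 + 10·7 = 134 ≡ 2.
  S_1 = Σ v_i α_i r_i = 2·8·5 + 10·5·0 + 4·9·3 + 7·10·6 + 10·7·7 = 1098 ≡ 9.
  α_i^2 mod 11 = [9, 3, 4, 1, 5].
  S_2 = Σ v_i α_i^2 r_i = 2·9·5 + 10·3·0 + 4·4·3 + 7·1·6 + 10·5·7 = 530 ≡ 2.
  S = (2, 9, 2) ≠ 0, so r is not a codeword (an error is present).
Step 3: locate the error. For a single error e at position i, S_ℓ = v_i·e·α_i^ℓ, so α_err = S_1/S_0.
  S_0^{−1} = 2^{−1} = 6 (mod 11), so α_err = 9·6 = 54 ≡ 10 = α_4. Error position i = 4.
  Consistency check: S_2/S_1 = 2·5 = 10 ≡ 10 = α_err ✓ (single-error assumption holds).
Step 4: error magnitude e = S_0/v_4 = S_0·∏_{j≠4}(α_4 − α_j) = 2·8 = 16 ≡ 5 (mod 11).
Step 5: correct position 4: c_4 = r_4 − e = 6 − 5 ≡ 1 (mod 11). Hence c = [5, 0, 3, 1, 7].
  Check: interpolating c through the α_i gives m(x) = 10 + 9·x (degree < 2) with m(α_i) = c_i for every i, so c is indeed a codeword.


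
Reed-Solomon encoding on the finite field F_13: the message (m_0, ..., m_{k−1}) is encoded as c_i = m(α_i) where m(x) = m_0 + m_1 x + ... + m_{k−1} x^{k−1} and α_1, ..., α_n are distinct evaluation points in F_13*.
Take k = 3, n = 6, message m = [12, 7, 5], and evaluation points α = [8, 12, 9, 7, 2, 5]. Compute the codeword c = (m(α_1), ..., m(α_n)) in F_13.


c = [11, 10, 12, 7, 7, 3]

Message polynomial: m(x) = 12 + 7·x + 5·x^2 (mod 13).
For each evaluation point α_i, compute m(α_i) mod 13:
  α_1 = 8: Horner steps 5 → 8 → 11, so m(8) = 11.
  α_2 = 12: Horner steps 5 → 2 → 10, so m(12) = 10.
  α_3 = 9: Horner steps 5 → 0 → 12, so m(9) = 12.
  α_4 = 7: Horner steps 5 → 3 → 7, so m(7) = 7.
  α_5 = 2: Horner steps 5 → 4 → 7, so m(2) = 7.
  α_6 = 5: Horner steps 5 → 6 → 3, so m(5) = 3.
Codeword c = [11, 10, 12, 7, 7, 3] ∈ F_13^6.


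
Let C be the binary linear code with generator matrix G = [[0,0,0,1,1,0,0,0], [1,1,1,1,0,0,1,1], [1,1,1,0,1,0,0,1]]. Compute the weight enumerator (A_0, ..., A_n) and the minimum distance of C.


Weight distribution: A_0 = 1, A_1 = 1, A_2 = 1, A_3 = 1, A_5 = 2, A_6 = 2. Minimum distance d = 1.

Enumerate all 2^3 = 8 messages m ∈ F_2^3.
For each, compute codeword c = mG in F_2^8, then tally its weight.
  m = 000 → c = 00000000, weight = 0.
  m = 100 → c = 00011000, weight = 2.
  m = 010 → c = 11110011, weight = 6.
  m = 110 → c = 11101011, weight = 6.
  m = 001 → c = 11101001, weight = 5.
  m = 101 → c = 11110001, weight = 5.
  m = 011 → c = 00011010, weight = 3.
  m = 111 → c = 00000010, weight = 1.
Tally weights:
  weight 0: 1 codewords.
  weight 1: 1 codewords.
  weight 2: 1 codewords.
  weight 3: 1 codewords.
  weight 5: 2 codewords.
  weight 6: 2 codewords.
Minimum distance d = smallest w > 0 with A_w > 0 = 1.
Sanity: Σ A_w = 8 = 2^3 = 8 ✓.


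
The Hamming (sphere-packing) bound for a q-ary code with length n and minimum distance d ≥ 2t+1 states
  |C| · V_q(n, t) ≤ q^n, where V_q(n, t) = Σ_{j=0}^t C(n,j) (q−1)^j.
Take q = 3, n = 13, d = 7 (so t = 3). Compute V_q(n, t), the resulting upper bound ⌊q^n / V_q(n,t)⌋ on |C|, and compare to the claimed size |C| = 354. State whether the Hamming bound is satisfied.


V_q(n, t) = 2627, q^n = 1594323, Hamming bound = 606, |C| = 354 ≤ bound (satisfied).

Step 1: Compute V_q(n, t) = Σ_{j=0}^3 C(n, j) (q−1)^j.
  j = 0: C(13,0)·(2)^0 = 1·1 = 1.
  j = 1: C(13,1)·(2)^1 = 13·2 = 26.
  j = 2: C(13,2)·(2)^2 = 78·4 = 312.
  j = 3: C(13,3)·(2)^3 = 286·8 = 2288.
  V_q(n, t) = 1 + 26 + 312 + 2288 = 2627.
Step 2: q^n = 3^13 = 1594323.
Step 3: Hamming bound ⌊q^n / V_q(n,t)⌋ = ⌊1594323/2627⌋ = 606.
Step 4: Compare |C| = 354 to 606: satisfied.
The claimed |C| lies below the Hamming bound.


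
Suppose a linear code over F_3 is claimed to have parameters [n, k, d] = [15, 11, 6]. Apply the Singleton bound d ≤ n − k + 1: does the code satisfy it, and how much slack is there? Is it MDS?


Singleton RHS = n − k + 1 = 5, slack = -1, bound violated (no such code; not MDS).

Singleton bound: d ≤ n − k + 1.
Here n = 15, k = 11, so n − k + 1 = 5.
Given d = 6, check d ≤ 5: NO.
Slack = (n − k + 1) − d = -1.
The slack is negative: d = 6 exceeds n − k + 1 = 5 by 1, so the Singleton bound is violated and no linear [15, 11, 6]_3 code can exist. In particular it is not MDS (MDS requires d = n − k + 1 exactly).
Description: the claimed parameters are [15, 11, 6]_3; such a code would be impossible (violates the Singleton bound).


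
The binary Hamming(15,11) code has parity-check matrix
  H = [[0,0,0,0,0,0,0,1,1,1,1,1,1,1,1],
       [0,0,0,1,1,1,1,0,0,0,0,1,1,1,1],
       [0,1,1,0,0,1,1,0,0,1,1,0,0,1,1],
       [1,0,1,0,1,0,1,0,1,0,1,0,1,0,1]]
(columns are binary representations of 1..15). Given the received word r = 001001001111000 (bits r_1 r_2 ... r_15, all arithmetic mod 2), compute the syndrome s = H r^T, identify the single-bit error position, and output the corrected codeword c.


s = (0, 0, 0, 1)^T, error position = 1, corrected codeword c = 101001001111000

Compute s = H r^T mod 2 one row at a time:
  s_1 = 0 + 1 + 1 + 1 + 1 + 0 + 0 + 0 = 4 ≡ 0 (mod 2).
  s_2 = 0 + 0 + 1 + 0 + 1 + 0 + 0 + 0 = 2 ≡ 0 (mod 2).
  s_3 = 0 + 1 + 1 + 0 + 1 + 1 + 0 + 0 = 4 ≡ 0 (mod 2).
  s_4 = 0 + 1 + 0 + 0 + 1 + 1 + 0 + 0 = 3 ≡ 1 (mod 2).
s = (0, 0, 0, 1)^T — this equals column 1 of H (binary 0001), so error is at position 1.
Correct: flip bit 1 of r = 001001001111000 to get c = 101001001111000.


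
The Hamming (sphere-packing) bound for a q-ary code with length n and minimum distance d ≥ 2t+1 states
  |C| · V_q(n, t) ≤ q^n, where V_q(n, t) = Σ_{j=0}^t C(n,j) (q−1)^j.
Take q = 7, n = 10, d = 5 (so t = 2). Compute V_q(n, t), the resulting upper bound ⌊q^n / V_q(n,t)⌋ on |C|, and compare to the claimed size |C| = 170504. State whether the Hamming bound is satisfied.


V_q(n, t) = 1681, q^n = 282475249, Hamming bound = 168040, |C| = 170504 > bound (violated).

Step 1: Compute V_q(n, t) = Σ_{j=0}^2 C(n, j) (q−1)^j.
  j = 0: C(10,0)·(6)^0 = 1·1 = 1.
  j = 1: C(10,1)·(6)^1 = 10·6 = 60.
  j = 2: C(10,2)·(6)^2 = 45·36 = 1620.
  V_q(n, t) = 1 + 60 + 1620 = 1681.
Step 2: q^n = 7^10 = 282475249.
Step 3: Hamming bound ⌊q^n / V_q(n,t)⌋ = ⌊282475249/1681⌋ = 168040.
Step 4: Compare |C| = 170504 to 168040: violated.
The claimed |C| lies above the Hamming bound, so no 7-ary code of length 10 with d ≥ 5 can have 170504 codewords.


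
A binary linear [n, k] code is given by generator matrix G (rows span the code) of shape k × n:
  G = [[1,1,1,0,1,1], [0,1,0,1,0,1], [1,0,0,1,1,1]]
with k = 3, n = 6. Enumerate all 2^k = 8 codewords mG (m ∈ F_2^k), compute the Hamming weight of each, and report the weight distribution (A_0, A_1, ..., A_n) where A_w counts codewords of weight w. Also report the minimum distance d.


Weight distribution: A_0 = 1, A_2 = 1, A_3 = 3, A_4 = 2, A_5 = 1. Minimum distance d = 2.

Enumerate all 2^3 = 8 messages m ∈ F_2^3.
For each, compute codeword c = mG in F_2^6, then tally its weight.
  m = 000 → c = 000000, weight = 0.
  m = 100 → c = 111011, weight = 5.
  m = 010 → c = 010101, weight = 3.
  m = 110 → c = 101110, weight = 4.
  m = 001 → c = 100111, weight = 4.
  m = 101 → c = 011100, weight = 3.
  m = 011 → c = 110010, weight = 3.
  m = 111 → c = 001001, weight = 2.
Tally weights:
  weight 0: 1 codewords.
  weight 2: 1 codewords.
  weight 3: 3 codewords.
  weight 4: 2 codewords.
  weight 5: 1 codewords.
Minimum distance d = smallest w > 0 with A_w > 0 = 2.
Sanity: Σ A_w = 8 = 2^3 = 8 ✓.


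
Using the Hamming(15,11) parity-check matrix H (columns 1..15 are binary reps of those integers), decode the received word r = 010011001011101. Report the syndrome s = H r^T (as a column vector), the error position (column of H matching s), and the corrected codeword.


s = (1, 1, 0, 1)^T, error position = 13, corrected codeword c = 010011001011001

Compute s = H r^T mod 2 one row at a time:
  s_1 = 0 + 1 + 0 + 1 + 1 + 1 + 0 + 1 = 5 ≡ 1 (mod 2).
  s_2 = 0 + 1 + 1 + 0 + 1 + 1 + 0 + 1 = 5 ≡ 1 (mod 2).
  s_3 = 1 + 0 + 1 + 0 + 0 + 1 + 0 + 1 = 4 ≡ 0 (mod 2).
  s_4 = 0 + 0 + 1 + 0 + 1 + 1 + 1 + 1 = 5 ≡ 1 (mod 2).
s = (1, 1, 0, 1)^T — this equals column 13 of H (binary 1101), so error is at position 13.
Correct: flip bit 13 of r = 010011001011101 to get c = 010011001011001.


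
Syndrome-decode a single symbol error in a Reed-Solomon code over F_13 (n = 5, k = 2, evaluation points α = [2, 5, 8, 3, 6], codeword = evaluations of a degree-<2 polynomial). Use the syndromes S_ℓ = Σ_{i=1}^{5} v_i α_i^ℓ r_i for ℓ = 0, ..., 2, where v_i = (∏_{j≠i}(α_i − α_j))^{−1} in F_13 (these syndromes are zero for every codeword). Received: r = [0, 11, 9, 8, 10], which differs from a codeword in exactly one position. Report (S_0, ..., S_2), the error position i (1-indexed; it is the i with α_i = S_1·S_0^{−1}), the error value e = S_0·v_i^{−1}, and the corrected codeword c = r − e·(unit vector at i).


S = (2, 12, 7), error at position 5, error magnitude e = 4, c = [0, 11, 9, 8, 6].

Step 1: column multipliers v_i = (∏_{j≠i}(α_i − α_j))^{−1} mod 13.
  i = 1 (α = 2): (2−5)(2−8)(2−3)(2−6) = (−3)·(−6)·(−1)·(−4) = 72 ≡ 7, so v_1 = 7^{−1} = 2 (mod 13).
  i = 2 (α = 5): (5−2)(5−8)(5−3)(5−6) = 3·(−3)·2·(−1) = 18 ≡ 5, so v_2 = 5^{−1} = 8 (mod 13).
  i = 3 (α = 8): (8−2)(8−5)(8−3)(8−6) = 6·3·5·2 = 180 ≡ 11, so v_3 = 11^{−1} = 6 (mod 13).
  i = 4 (α = 3): (3−2)(3−5)(3−8)(3−6) = 1·(−2)·(−5)·(−3) = −30 ≡ 9, so v_4 = 9^{−1} = 3 (mod 13).
  i = 5 (α = 6): (6−2)(6−5)(6−8)(6−3) = 4·1·(−2)·3 = −24 ≡ 2, so v_5 = 2^{−1} = 7 (mod 13).
  v = [2, 8, 6, 3, 7].
Step 2: syndromes of r = [0, 11, 9, 8, 10] (all sums mod 13).
  S_0 = Σ v_i r_i = 2·0 + 8·11 + 6·9 + 3·8 + 7·10 = 236 ≡ 2.
  S_1 = Σ v_i α_i r_i = 2·2·0 + 8·5·11 + 6·8·9 + 3·3·8 + 7·6·10 = 1364 ≡ 12.
  α_i^2 mod 13 = [4, 12, 12, 9, 10].
  S_2 = Σ v_i α_i^2 r_i = 2·4·0 + 8·12·11 + 6·12·9 + 3·9·8 + 7·10·10 = 2620 ≡ 7.
  S = (2, 12, 7) ≠ 0, so r is not a codeword (an error is present).
Step 3: locate the error. For a single error e at position i, S_ℓ = v_i·e·α_i^ℓ, so α_err = S_1/S_0.
  S_0^{−1} = 2^{−1} = 7 (mod 13), so α_err = 12·7 = 84 ≡ 6 = α_5. Error position i = 5.
  Consistency check: S_2/S_1 = 7·12 = 84 ≡ 6 = α_err ✓ (single-error assumption holds).
Step 4: error magnitude e = S_0/v_5 = S_0·∏_{j≠5}(α_5 − α_j) = 2·2 = 4 ≡ 4 (mod 13).
Step 5: correct position 5: c_5 = r_5 − e = 10 − 4 ≡ 6 (mod 13). Hence c = [0, 11, 9, 8, 6].
  Check: interpolating c through the α_i gives m(x) = 10 + 8·x (degree < 2) with m(α_i) = c_i for every i, so c is indeed a codeword.
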